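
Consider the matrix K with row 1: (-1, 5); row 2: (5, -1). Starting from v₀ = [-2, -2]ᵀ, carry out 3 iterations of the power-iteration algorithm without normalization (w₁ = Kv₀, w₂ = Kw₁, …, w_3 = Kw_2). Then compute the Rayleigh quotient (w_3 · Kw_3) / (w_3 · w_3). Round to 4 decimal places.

w1 = Kv₀ = ((-1)·(-2) + 5·(-2); 5·(-2) + (-1)·(-2)) = (-8, -8)
w2 = Kw1 = ((-1)·(-8) + 5·(-8); 5·(-8) + (-1)·(-8)) = (-32, -32)
w3 = Kw2 = (-128, -128)
Kw3 = (-512, -512)
w3·Kw3 = (-128)·(-512) + (-128)·(-512) = 131072; w3·w3 = (-128)·(-128) + (-128)·(-128) = 32768
λ ≈ 131072/32768 = 4.0000

4.0000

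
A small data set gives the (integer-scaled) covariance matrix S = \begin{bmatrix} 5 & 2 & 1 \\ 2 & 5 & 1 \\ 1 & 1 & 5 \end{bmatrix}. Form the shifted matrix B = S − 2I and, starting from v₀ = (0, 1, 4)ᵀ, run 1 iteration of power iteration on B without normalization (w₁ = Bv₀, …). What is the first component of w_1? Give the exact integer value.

6

B = S − 2I has rows (3, 2, 1); (2, 3, 1); (1, 1, 3)
w1 = Bv₀ = (6, 7, 13)
Requested component of w1: 6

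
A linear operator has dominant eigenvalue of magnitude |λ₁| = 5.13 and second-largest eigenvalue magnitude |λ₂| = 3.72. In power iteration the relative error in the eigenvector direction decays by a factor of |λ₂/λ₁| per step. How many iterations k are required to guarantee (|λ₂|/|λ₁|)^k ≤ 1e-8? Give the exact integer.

58

|λ₂/λ₁| = 3.72/5.13 = 0.72515
Need k ≥ ln(1e-8) / ln(0.72515) = -18.4207 / -0.3214 ≈ 57.317
Smallest integer k satisfying the bound: 58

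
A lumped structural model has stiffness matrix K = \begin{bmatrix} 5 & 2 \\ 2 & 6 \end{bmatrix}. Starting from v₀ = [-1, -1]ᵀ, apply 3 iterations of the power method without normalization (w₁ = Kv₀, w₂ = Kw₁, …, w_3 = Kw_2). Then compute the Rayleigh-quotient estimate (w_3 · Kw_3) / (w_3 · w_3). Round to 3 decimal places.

w1 = Kv₀ = (5·(-1) + 2·(-1); 2·(-1) + 6·(-1)) = (-7, -8)
w2 = Kw1 = (5·(-7) + 2·(-8); 2·(-7) + 6·(-8)) = (-51, -62)
w3 = Kw2 = (-379, -474)
Kw3 = (-2843, -3602)
w3·Kw3 = (-379)·(-2843) + (-474)·(-3602) = 2784845; w3·w3 = (-379)·(-379) + (-474)·(-474) = 368317
λ ≈ 2784845/368317 = 7.561

7.561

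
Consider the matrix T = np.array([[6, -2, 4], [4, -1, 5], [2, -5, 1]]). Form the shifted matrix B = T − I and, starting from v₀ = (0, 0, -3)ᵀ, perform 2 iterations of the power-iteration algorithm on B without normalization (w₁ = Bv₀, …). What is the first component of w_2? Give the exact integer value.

B = T − I has rows (5, -2, 4); (4, -2, 5); (2, -5, 0)
w1 = Bv₀ = (5·0 + (-2)·0 + 4·(-3); 4·0 + (-2)·0 + 5·(-3); 2·0 + (-5)·0 + 0·(-3)) = (-12, -15, 0)
w2 = Bw1 = (5·(-12) + (-2)·(-15) + 4·0; 4·(-12) + (-2)·(-15) + 5·0; 2·(-12) + (-5)·(-15) + 0·0) = (-30, -18, 51)
Requested component of w2: -30

-30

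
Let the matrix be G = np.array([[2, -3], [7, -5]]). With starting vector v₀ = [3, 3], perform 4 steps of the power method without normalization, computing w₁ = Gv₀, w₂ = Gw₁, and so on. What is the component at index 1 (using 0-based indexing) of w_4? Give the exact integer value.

300

w1 = Gv₀ = (2·3 + (-3)·3; 7·3 + (-5)·3) = (-3, 6)
w2 = Gw1 = (2·(-3) + (-3)·6; 7·(-3) + (-5)·6) = (-24, -51)
w3 = Gw2 = (105, 87)
w4 = Gw3 = (-51, 300)
The requested component of w4 is 300.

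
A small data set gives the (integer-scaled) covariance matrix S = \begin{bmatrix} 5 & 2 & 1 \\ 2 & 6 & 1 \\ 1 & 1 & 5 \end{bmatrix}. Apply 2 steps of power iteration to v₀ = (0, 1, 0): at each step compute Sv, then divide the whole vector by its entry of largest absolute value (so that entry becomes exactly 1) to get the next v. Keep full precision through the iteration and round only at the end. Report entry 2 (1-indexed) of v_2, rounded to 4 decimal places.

1.0000

Sv0 = (2.00000, 6.00000, 1.00000); divide by 6.00000 → v1 = (0.33333, 1.00000, 0.16667)
Sv1 = (3.83333, 6.83333, 2.16667); divide by 6.83333 → v2 = (0.56098, 1.00000, 0.31707)
Requested entry of v2: 41/41 = 1.0000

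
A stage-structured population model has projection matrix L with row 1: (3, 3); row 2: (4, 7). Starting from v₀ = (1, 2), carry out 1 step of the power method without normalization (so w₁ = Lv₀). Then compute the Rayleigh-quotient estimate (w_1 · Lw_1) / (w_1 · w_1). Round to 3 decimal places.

w1 = Lv₀ = (3·1 + 3·2; 4·1 + 7·2) = (9, 18)
Lw1 = (81, 162)
w1·Lw1 = 9·81 + 18·162 = 3645; w1·w1 = 9·9 + 18·18 = 405
λ ≈ 3645/405 = 9.000

λ ≈ 9.000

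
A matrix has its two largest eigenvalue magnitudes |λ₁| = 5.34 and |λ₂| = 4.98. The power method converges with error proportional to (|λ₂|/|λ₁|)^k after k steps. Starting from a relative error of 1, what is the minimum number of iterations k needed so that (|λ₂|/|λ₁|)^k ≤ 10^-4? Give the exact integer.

132

|λ₂/λ₁| = 4.98/5.34 = 0.93258
Need k ≥ ln(10^-4) / ln(0.93258) = -9.2103 / -0.0698 ≈ 131.961
Smallest integer k satisfying the bound: 132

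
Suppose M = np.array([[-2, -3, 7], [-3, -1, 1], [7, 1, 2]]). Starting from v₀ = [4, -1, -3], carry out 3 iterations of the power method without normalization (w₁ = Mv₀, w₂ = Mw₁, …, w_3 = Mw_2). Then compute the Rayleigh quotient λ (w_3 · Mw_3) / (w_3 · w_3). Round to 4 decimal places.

w1 = Mv₀ = ((-2)·4 + (-3)·(-1) + 7·(-3); (-3)·4 + (-1)·(-1) + 1·(-3); 7·4 + 1·(-1) + 2·(-3)) = (-26, -14, 21)
w2 = Mw1 = ((-2)·(-26) + (-3)·(-14) + 7·21; (-3)·(-26) + (-1)·(-14) + 1·21; 7·(-26) + 1·(-14) + 2·21) = (241, 113, -154)
w3 = Mw2 = (-1899, -990, 1492)
Mw3 = (17212, 8179, -11299)
w3·Mw3 = (-1899)·17212 + (-990)·8179 + 1492·(-11299) = -57640906; w3·w3 = (-1899)·(-1899) + (-990)·(-990) + 1492·1492 = 6812365
λ ≈ -57640906/6812365 = -8.4612

λ ≈ -8.4612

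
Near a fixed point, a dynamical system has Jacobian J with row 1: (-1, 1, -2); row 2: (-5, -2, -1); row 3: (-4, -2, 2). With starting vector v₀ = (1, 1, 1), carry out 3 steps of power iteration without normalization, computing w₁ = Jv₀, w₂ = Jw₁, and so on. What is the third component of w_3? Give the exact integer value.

w1 = Jv₀ = ((-1)·1 + 1·1 + (-2)·1; (-5)·1 + (-2)·1 + (-1)·1; (-4)·1 + (-2)·1 + 2·1) = (-2, -8, -4)
w2 = Jw1 = ((-1)·(-2) + 1·(-8) + (-2)·(-4); (-5)·(-2) + (-2)·(-8) + (-1)·(-4); (-4)·(-2) + (-2)·(-8) + 2·(-4)) = (2, 30, 16)
w3 = Jw2 = (-4, -86, -36)
The requested component of w3 is -36.

-36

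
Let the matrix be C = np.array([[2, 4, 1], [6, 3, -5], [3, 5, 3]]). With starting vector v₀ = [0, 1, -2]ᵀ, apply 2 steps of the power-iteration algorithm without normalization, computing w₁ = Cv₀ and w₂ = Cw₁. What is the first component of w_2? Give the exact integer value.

w1 = Cv₀ = (2·0 + 4·1 + 1·(-2); 6·0 + 3·1 + (-5)·(-2); 3·0 + 5·1 + 3·(-2)) = (2, 13, -1)
w2 = Cw1 = (2·2 + 4·13 + 1·(-1); 6·2 + 3·13 + (-5)·(-1); 3·2 + 5·13 + 3·(-1)) = (55, 56, 68)
The requested component of w2 is 55.

55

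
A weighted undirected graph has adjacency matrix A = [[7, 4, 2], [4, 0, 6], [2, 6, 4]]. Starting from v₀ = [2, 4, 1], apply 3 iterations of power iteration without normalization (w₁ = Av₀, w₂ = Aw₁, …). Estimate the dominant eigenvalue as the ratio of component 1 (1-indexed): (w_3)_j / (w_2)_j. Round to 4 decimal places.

w1 = Av₀ = (32, 14, 32)
w2 = Aw1 = (344, 320, 276)
w3 = Aw2 = (4240, 3032, 3712)
Ratio at component: 4240 / 344 = 12.3256

12.3256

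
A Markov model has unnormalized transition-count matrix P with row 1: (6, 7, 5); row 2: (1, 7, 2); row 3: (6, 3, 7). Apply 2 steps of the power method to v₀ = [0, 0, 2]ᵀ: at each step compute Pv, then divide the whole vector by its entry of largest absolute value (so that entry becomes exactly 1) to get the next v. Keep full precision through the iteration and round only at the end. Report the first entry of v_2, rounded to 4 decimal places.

0.9294

Pv0 = (10.00000, 4.00000, 14.00000); divide by 14.00000 → v1 = (0.71429, 0.28571, 1.00000)
Pv1 = (11.28571, 4.71429, 12.14286); divide by 12.14286 → v2 = (0.92941, 0.38824, 1.00000)
Requested entry of v2: 158/170 = 0.9294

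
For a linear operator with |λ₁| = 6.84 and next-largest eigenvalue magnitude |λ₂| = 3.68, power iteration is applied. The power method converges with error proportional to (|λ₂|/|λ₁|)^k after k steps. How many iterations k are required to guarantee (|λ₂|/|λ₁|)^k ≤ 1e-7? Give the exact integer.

27

|λ₂/λ₁| = 3.68/6.84 = 0.53801
Need k ≥ ln(1e-7) / ln(0.53801) = -16.1181 / -0.6199 ≈ 26.002
Smallest integer k satisfying the bound: 27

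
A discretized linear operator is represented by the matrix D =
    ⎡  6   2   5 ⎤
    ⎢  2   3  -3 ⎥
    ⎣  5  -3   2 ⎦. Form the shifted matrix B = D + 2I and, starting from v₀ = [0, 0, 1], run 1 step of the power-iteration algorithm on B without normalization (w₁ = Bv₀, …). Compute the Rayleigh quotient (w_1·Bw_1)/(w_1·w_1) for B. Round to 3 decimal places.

B = D + 2I has rows (8, 2, 5); (2, 5, -3); (5, -3, 4)
w1 = Bv₀ = (5, -3, 4)
Bw1 = (54, -17, 50)
w1·Bw1 = 521; w1·w1 = 50; μ ≈ 521/50 = 10.420

10.420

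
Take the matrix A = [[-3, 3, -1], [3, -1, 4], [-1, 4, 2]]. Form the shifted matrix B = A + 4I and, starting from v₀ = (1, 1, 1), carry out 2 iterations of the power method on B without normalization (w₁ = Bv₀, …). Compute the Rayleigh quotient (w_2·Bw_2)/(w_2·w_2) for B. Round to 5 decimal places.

μ ≈ 8.85023

B = A + 4I has rows (1, 3, -1); (3, 3, 4); (-1, 4, 6)
w1 = Bv₀ = (3, 10, 9)
w2 = Bw1 = (24, 75, 91)
Bw2 = (158, 661, 822)
w2·Bw2 = 128169; w2·w2 = 14482; μ ≈ 128169/14482 = 8.85023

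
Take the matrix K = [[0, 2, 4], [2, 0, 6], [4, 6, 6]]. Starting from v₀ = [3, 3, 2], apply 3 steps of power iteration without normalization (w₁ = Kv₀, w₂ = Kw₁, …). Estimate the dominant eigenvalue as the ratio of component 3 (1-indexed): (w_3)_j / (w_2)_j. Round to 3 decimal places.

λ ≈ 12.000

w1 = Kv₀ = (14, 18, 42)
w2 = Kw1 = (204, 280, 416)
w3 = Kw2 = (2224, 2904, 4992)
Ratio at component: 4992 / 416 = 12.000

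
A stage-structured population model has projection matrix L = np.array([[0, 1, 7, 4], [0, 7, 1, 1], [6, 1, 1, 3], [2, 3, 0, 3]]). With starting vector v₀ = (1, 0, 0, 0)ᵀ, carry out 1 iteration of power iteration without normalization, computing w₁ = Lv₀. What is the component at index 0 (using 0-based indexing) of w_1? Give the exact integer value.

0

w1 = Lv₀ = (0, 0, 6, 2)
The requested component of w1 is 0.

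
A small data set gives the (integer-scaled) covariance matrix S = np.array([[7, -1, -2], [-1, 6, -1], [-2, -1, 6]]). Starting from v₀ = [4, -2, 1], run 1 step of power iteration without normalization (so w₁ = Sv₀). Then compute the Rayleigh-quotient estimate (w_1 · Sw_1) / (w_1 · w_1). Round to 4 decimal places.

w1 = Sv₀ = (28, -17, 0)
Sw1 = (213, -130, -39)
w1·Sw1 = 28·213 + (-17)·(-130) + 0·(-39) = 8174; w1·w1 = 28·28 + (-17)·(-17) + 0·0 = 1073
λ ≈ 8174/1073 = 7.6179

λ ≈ 7.6179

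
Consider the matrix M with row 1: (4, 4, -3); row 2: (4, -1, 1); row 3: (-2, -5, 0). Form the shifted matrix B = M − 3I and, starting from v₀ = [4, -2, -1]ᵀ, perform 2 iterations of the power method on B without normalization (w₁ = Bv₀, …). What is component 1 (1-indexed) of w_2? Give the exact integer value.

B = M − 3I has rows (1, 4, -3); (4, -4, 1); (-2, -5, -3)
w1 = Bv₀ = (-1, 23, 5)
w2 = Bw1 = (76, -91, -128)
Requested component of w2: 76

76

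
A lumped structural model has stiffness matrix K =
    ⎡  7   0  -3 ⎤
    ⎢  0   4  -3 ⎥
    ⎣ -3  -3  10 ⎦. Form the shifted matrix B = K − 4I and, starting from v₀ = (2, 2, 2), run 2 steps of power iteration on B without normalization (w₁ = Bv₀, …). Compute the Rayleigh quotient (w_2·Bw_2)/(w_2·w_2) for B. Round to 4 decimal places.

B = K − 4I has rows (3, 0, -3); (0, 0, -3); (-3, -3, 6)
w1 = Bv₀ = (3·2 + 0·2 + (-3)·2; 0·2 + 0·2 + (-3)·2; (-3)·2 + (-3)·2 + 6·2) = (0, -6, 0)
w2 = Bw1 = (3·0 + 0·(-6) + (-3)·0; 0·0 + 0·(-6) + (-3)·0; (-3)·0 + (-3)·(-6) + 6·0) = (0, 0, 18)
Bw2 = (-54, -54, 108)
w2·Bw2 = 1944; w2·w2 = 324; μ ≈ 1944/324 = 6.0000

6.0000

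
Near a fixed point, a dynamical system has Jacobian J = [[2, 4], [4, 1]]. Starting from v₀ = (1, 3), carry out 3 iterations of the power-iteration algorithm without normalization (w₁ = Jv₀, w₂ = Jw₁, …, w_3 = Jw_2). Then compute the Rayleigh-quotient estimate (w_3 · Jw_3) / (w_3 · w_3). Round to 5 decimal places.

w1 = Jv₀ = (2·1 + 4·3; 4·1 + 1·3) = (14, 7)
w2 = Jw1 = (2·14 + 4·7; 4·14 + 1·7) = (56, 63)
w3 = Jw2 = (364, 287)
Jw3 = (1876, 1743)
w3·Jw3 = 364·1876 + 287·1743 = 1183105; w3·w3 = 364·364 + 287·287 = 214865
λ ≈ 1183105/214865 = 5.50627

5.50627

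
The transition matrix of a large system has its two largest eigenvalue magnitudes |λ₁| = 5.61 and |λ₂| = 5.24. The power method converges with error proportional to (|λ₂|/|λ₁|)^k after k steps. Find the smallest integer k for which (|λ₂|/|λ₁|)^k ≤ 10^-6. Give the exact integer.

|λ₂/λ₁| = 5.24/5.61 = 0.93405
Need k ≥ ln(10^-6) / ln(0.93405) = -13.8155 / -0.0682 ≈ 202.487
Smallest integer k satisfying the bound: 203

203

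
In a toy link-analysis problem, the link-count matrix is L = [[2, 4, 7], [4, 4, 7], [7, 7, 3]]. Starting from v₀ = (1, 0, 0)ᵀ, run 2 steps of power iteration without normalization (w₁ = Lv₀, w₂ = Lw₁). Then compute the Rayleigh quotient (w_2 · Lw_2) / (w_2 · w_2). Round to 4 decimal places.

w1 = Lv₀ = (2·1 + 4·0 + 7·0; 4·1 + 4·0 + 7·0; 7·1 + 7·0 + 3·0) = (2, 4, 7)
w2 = Lw1 = (2·2 + 4·4 + 7·7; 4·2 + 4·4 + 7·7; 7·2 + 7·4 + 3·7) = (69, 73, 63)
Lw2 = (871, 1009, 1183)
w2·Lw2 = 69·871 + 73·1009 + 63·1183 = 208285; w2·w2 = 69·69 + 73·73 + 63·63 = 14059
λ ≈ 208285/14059 = 14.8151

14.8151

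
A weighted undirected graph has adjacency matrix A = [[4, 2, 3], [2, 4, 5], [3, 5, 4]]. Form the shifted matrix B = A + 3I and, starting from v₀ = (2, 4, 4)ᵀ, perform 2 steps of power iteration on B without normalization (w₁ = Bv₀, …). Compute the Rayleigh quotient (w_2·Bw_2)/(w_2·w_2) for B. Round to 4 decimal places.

B = A + 3I has rows (7, 2, 3); (2, 7, 5); (3, 5, 7)
w1 = Bv₀ = (7·2 + 2·4 + 3·4; 2·2 + 7·4 + 5·4; 3·2 + 5·4 + 7·4) = (34, 52, 54)
w2 = Bw1 = (7·34 + 2·52 + 3·54; 2·34 + 7·52 + 5·54; 3·34 + 5·52 + 7·54) = (504, 702, 740)
Bw2 = (7152, 9622, 10202)
w2·Bw2 = 17908732; w2·w2 = 1294420; μ ≈ 17908732/1294420 = 13.8353

μ ≈ 13.8353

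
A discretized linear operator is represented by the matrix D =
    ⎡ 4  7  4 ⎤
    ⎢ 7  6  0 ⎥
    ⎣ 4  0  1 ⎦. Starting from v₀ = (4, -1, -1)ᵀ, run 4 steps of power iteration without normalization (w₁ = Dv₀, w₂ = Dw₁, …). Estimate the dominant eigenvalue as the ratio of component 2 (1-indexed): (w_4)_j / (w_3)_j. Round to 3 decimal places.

λ ≈ 11.953

w1 = Dv₀ = (4·4 + 7·(-1) + 4·(-1); 7·4 + 6·(-1) + 0·(-1); 4·4 + 0·(-1) + 1·(-1)) = (5, 22, 15)
w2 = Dw1 = (4·5 + 7·22 + 4·15; 7·5 + 6·22 + 0·15; 4·5 + 0·22 + 1·15) = (234, 167, 35)
w3 = Dw2 = (2245, 2640, 971)
w4 = Dw3 = (31344, 31555, 9951)
Ratio at component: 31555 / 2640 = 11.953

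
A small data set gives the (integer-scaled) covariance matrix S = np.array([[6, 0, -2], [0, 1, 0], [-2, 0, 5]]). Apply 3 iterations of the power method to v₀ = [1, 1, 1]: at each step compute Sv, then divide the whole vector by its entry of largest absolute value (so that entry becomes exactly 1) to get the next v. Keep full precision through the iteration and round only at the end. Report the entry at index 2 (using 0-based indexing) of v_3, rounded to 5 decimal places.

-0.01064

Sv0 = (4.000000, 1.000000, 3.000000); divide by 4.000000 → v1 = (1.000000, 0.250000, 0.750000)
Sv1 = (4.500000, 0.250000, 1.750000); divide by 4.500000 → v2 = (1.000000, 0.055556, 0.388889)
Sv2 = (5.222222, 0.055556, -0.055556); divide by 5.222222 → v3 = (1.000000, 0.010638, -0.010638)
Requested entry of v3: -1/94 = -0.01064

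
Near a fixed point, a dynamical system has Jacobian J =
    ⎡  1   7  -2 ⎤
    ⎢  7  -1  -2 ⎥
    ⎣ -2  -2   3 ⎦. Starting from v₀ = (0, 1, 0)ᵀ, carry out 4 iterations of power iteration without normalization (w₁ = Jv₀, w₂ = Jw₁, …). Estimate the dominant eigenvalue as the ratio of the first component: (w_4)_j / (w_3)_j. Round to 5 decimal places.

w1 = Jv₀ = (7, -1, -2)
w2 = Jw1 = (4, 54, -18)
w3 = Jw2 = (418, 10, -170)
w4 = Jw3 = (828, 3256, -1366)
Ratio at component: 828 / 418 = 1.98086

λ ≈ 1.98086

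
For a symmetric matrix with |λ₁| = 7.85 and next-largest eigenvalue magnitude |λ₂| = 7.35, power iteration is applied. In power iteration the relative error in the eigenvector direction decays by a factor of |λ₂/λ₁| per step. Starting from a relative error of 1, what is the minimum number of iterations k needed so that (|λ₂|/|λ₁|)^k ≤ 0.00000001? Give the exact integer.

|λ₂/λ₁| = 7.35/7.85 = 0.93631
Need k ≥ ln(0.00000001) / ln(0.93631) = -18.4207 / -0.0658 ≈ 279.893
Smallest integer k satisfying the bound: 280

280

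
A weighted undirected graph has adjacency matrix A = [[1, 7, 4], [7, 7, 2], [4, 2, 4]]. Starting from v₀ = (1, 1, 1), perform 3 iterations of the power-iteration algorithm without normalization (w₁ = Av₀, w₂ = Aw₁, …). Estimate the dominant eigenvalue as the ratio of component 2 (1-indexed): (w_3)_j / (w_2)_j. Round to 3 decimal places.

w1 = Av₀ = (1·1 + 7·1 + 4·1; 7·1 + 7·1 + 2·1; 4·1 + 2·1 + 4·1) = (12, 16, 10)
w2 = Aw1 = (1·12 + 7·16 + 4·10; 7·12 + 7·16 + 2·10; 4·12 + 2·16 + 4·10) = (164, 216, 120)
w3 = Aw2 = (2156, 2900, 1568)
Ratio at component: 2900 / 216 = 13.426

λ ≈ 13.426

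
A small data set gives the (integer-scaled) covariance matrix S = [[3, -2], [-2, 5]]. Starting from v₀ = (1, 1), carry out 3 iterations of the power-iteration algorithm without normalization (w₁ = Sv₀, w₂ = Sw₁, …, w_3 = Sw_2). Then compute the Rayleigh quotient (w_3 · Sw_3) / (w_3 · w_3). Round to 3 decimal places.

λ ≈ 6.195

w1 = Sv₀ = (3·1 + (-2)·1; (-2)·1 + 5·1) = (1, 3)
w2 = Sw1 = (3·1 + (-2)·3; (-2)·1 + 5·3) = (-3, 13)
w3 = Sw2 = (-35, 71)
Sw3 = (-247, 425)
w3·Sw3 = (-35)·(-247) + 71·425 = 38820; w3·w3 = (-35)·(-35) + 71·71 = 6266
λ ≈ 38820/6266 = 6.195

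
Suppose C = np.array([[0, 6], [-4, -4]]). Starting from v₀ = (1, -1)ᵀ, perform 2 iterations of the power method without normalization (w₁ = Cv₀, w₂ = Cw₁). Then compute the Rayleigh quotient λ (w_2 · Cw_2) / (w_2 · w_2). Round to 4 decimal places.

w1 = Cv₀ = (-6, 0)
w2 = Cw1 = (0, 24)
Cw2 = (144, -96)
w2·Cw2 = 0·144 + 24·(-96) = -2304; w2·w2 = 0·0 + 24·24 = 576
λ ≈ -2304/576 = -4.0000

λ ≈ -4.0000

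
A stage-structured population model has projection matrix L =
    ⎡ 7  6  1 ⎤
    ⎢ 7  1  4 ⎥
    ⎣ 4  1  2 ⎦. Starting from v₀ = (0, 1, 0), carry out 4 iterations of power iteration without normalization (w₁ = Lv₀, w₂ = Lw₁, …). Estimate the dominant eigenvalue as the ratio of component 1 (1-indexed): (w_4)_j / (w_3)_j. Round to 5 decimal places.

w1 = Lv₀ = (7·0 + 6·1 + 1·0; 7·0 + 1·1 + 4·0; 4·0 + 1·1 + 2·0) = (6, 1, 1)
w2 = Lw1 = (7·6 + 6·1 + 1·1; 7·6 + 1·1 + 4·1; 4·6 + 1·1 + 2·1) = (49, 47, 27)
w3 = Lw2 = (652, 498, 297)
w4 = Lw3 = (7849, 6250, 3700)
Ratio at component: 7849 / 652 = 12.03834

12.03834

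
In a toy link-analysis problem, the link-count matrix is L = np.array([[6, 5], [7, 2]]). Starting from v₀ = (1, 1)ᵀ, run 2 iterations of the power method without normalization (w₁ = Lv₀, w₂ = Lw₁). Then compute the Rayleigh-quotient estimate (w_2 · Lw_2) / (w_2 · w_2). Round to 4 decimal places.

λ ≈ 10.2369

w1 = Lv₀ = (11, 9)
w2 = Lw1 = (111, 95)
Lw2 = (1141, 967)
w2·Lw2 = 111·1141 + 95·967 = 218516; w2·w2 = 111·111 + 95·95 = 21346
λ ≈ 218516/21346 = 10.2369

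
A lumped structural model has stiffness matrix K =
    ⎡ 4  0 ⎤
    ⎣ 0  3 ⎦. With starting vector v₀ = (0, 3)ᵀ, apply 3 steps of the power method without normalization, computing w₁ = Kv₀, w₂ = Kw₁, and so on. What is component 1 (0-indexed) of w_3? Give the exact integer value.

81

w1 = Kv₀ = (4·0 + 0·3; 0·0 + 3·3) = (0, 9)
w2 = Kw1 = (4·0 + 0·9; 0·0 + 3·9) = (0, 27)
w3 = Kw2 = (0, 81)
The requested component of w3 is 81.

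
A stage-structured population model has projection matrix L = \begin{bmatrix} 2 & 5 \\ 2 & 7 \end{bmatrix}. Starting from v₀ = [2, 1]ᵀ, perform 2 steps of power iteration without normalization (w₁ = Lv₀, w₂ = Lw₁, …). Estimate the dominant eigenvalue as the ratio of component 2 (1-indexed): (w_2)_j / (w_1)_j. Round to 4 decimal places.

w1 = Lv₀ = (9, 11)
w2 = Lw1 = (73, 95)
Ratio at component: 95 / 11 = 8.6364

λ ≈ 8.6364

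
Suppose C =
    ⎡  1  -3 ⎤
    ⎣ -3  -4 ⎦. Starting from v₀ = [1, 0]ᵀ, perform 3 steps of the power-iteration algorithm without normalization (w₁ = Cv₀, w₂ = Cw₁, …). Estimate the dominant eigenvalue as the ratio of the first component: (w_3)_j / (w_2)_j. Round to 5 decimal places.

λ ≈ -1.70000

w1 = Cv₀ = (1·1 + (-3)·0; (-3)·1 + (-4)·0) = (1, -3)
w2 = Cw1 = (1·1 + (-3)·(-3); (-3)·1 + (-4)·(-3)) = (10, 9)
w3 = Cw2 = (-17, -66)
Ratio at component: -17 / 10 = -1.70000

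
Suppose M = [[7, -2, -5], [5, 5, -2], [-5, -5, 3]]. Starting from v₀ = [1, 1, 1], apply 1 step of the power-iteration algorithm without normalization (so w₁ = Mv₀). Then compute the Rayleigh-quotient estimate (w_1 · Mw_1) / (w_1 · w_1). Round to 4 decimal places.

w1 = Mv₀ = (7·1 + (-2)·1 + (-5)·1; 5·1 + 5·1 + (-2)·1; (-5)·1 + (-5)·1 + 3·1) = (0, 8, -7)
Mw1 = (19, 54, -61)
w1·Mw1 = 0·19 + 8·54 + (-7)·(-61) = 859; w1·w1 = 0·0 + 8·8 + (-7)·(-7) = 113
λ ≈ 859/113 = 7.6018

7.6018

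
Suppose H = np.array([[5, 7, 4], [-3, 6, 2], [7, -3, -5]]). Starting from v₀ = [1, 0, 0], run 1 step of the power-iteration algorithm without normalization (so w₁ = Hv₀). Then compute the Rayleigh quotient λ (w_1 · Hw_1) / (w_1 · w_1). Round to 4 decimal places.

3.3735

w1 = Hv₀ = (5·1 + 7·0 + 4·0; (-3)·1 + 6·0 + 2·0; 7·1 + (-3)·0 + (-5)·0) = (5, -3, 7)
Hw1 = (32, -19, 9)
w1·Hw1 = 5·32 + (-3)·(-19) + 7·9 = 280; w1·w1 = 5·5 + (-3)·(-3) + 7·7 = 83
λ ≈ 280/83 = 3.3735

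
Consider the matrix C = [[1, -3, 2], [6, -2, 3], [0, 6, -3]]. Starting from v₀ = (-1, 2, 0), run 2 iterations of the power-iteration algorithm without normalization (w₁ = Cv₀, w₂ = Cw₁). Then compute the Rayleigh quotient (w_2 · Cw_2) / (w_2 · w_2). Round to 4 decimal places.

w1 = Cv₀ = (1·(-1) + (-3)·2 + 2·0; 6·(-1) + (-2)·2 + 3·0; 0·(-1) + 6·2 + (-3)·0) = (-7, -10, 12)
w2 = Cw1 = (1·(-7) + (-3)·(-10) + 2·12; 6·(-7) + (-2)·(-10) + 3·12; 0·(-7) + 6·(-10) + (-3)·12) = (47, 14, -96)
Cw2 = (-187, -34, 372)
w2·Cw2 = 47·(-187) + 14·(-34) + (-96)·372 = -44977; w2·w2 = 47·47 + 14·14 + (-96)·(-96) = 11621
λ ≈ -44977/11621 = -3.8703

-3.8703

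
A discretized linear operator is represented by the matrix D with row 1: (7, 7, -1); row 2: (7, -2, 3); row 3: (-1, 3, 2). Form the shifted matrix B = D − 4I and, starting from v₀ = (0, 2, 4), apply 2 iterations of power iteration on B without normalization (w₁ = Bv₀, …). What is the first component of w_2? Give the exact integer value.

32

B = D − 4I has rows (3, 7, -1); (7, -6, 3); (-1, 3, -2)
w1 = Bv₀ = (10, 0, -2)
w2 = Bw1 = (32, 64, -6)
Requested component of w2: 32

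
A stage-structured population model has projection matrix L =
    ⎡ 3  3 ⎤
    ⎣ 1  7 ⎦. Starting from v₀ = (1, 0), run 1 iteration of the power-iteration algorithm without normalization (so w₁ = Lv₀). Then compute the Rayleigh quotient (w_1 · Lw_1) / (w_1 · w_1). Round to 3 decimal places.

λ ≈ 4.600

w1 = Lv₀ = (3·1 + 3·0; 1·1 + 7·0) = (3, 1)
Lw1 = (12, 10)
w1·Lw1 = 3·12 + 1·10 = 46; w1·w1 = 3·3 + 1·1 = 10
λ ≈ 46/10 = 4.600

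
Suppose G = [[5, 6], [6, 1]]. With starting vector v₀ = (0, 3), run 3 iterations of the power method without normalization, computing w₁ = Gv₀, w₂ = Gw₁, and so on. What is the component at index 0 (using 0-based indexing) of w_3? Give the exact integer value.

w1 = Gv₀ = (5·0 + 6·3; 6·0 + 1·3) = (18, 3)
w2 = Gw1 = (5·18 + 6·3; 6·18 + 1·3) = (108, 111)
w3 = Gw2 = (1206, 759)
The requested component of w3 is 1206.

1206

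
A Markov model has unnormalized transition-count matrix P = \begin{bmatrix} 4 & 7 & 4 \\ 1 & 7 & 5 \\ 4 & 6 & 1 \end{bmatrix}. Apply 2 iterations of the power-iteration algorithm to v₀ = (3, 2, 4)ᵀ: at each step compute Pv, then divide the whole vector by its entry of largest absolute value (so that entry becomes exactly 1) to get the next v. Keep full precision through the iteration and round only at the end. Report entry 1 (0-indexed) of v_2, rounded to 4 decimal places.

0.8182

Pv0 = (42.00000, 37.00000, 28.00000); divide by 42.00000 → v1 = (1.00000, 0.88095, 0.66667)
Pv1 = (12.83333, 10.50000, 9.95238); divide by 12.83333 → v2 = (1.00000, 0.81818, 0.77551)
Requested entry of v2: 441/539 = 0.8182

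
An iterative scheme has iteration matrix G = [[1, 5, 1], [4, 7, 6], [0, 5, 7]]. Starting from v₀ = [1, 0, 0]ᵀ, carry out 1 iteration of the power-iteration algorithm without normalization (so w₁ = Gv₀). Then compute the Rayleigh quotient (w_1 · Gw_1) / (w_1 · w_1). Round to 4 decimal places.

w1 = Gv₀ = (1·1 + 5·0 + 1·0; 4·1 + 7·0 + 6·0; 0·1 + 5·0 + 7·0) = (1, 4, 0)
Gw1 = (21, 32, 20)
w1·Gw1 = 1·21 + 4·32 + 0·20 = 149; w1·w1 = 1·1 + 4·4 + 0·0 = 17
λ ≈ 149/17 = 8.7647

8.7647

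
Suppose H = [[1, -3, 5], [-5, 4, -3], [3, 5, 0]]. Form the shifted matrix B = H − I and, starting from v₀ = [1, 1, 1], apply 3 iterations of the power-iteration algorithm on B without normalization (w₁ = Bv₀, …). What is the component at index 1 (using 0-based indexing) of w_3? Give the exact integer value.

B = H − I has rows (0, -3, 5); (-5, 3, -3); (3, 5, -1)
w1 = Bv₀ = (2, -5, 7)
w2 = Bw1 = (50, -46, -26)
w3 = Bw2 = (8, -310, -54)
Requested component of w3: -310

-310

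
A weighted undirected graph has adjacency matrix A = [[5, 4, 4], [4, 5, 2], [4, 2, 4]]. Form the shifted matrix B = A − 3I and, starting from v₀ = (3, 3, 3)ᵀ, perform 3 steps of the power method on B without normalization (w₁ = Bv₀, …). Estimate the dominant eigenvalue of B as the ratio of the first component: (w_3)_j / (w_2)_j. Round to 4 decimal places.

8.6500

B = A − 3I has rows (2, 4, 4); (4, 2, 2); (4, 2, 1)
w1 = Bv₀ = (2·3 + 4·3 + 4·3; 4·3 + 2·3 + 2·3; 4·3 + 2·3 + 1·3) = (30, 24, 21)
w2 = Bw1 = (2·30 + 4·24 + 4·21; 4·30 + 2·24 + 2·21; 4·30 + 2·24 + 1·21) = (240, 210, 189)
w3 = Bw2 = (2076, 1758, 1569)
Ratio: 2076/240 = 8.6500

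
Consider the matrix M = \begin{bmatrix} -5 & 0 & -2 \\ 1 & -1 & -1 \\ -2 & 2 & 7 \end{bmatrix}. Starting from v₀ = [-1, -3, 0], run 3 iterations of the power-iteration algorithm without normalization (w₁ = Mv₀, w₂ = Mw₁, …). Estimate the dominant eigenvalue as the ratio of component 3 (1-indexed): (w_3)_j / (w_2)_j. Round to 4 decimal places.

w1 = Mv₀ = (5, 2, -4)
w2 = Mw1 = (-17, 7, -34)
w3 = Mw2 = (153, 10, -190)
Ratio at component: -190 / -34 = 5.5882

5.5882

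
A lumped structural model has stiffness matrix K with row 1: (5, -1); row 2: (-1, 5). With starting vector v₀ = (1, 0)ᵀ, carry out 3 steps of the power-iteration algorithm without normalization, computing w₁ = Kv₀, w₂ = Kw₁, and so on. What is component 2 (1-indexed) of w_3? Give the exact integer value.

-76

w1 = Kv₀ = (5, -1)
w2 = Kw1 = (26, -10)
w3 = Kw2 = (140, -76)
The requested component of w3 is -76.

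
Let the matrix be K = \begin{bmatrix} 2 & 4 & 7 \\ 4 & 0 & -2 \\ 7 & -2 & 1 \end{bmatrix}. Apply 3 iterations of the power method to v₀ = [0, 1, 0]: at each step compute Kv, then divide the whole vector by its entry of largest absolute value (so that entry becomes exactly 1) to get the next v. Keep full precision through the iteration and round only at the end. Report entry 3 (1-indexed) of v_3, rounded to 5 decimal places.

Kv0 = (4.000000, 0.000000, -2.000000); divide by 4.000000 → v1 = (1.000000, 0.000000, -0.500000)
Kv1 = (-1.500000, 5.000000, 6.500000); divide by 6.500000 → v2 = (-0.230769, 0.769231, 1.000000)
Kv2 = (9.615385, -2.923077, -2.153846); divide by 9.615385 → v3 = (1.000000, -0.304000, -0.224000)
Requested entry of v3: -56/250 = -0.22400

-0.22400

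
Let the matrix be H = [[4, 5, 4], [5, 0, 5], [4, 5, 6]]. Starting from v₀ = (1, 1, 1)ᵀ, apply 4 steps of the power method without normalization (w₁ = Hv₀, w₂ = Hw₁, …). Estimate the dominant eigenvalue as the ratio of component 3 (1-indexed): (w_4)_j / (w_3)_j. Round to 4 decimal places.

w1 = Hv₀ = (13, 10, 15)
w2 = Hw1 = (162, 140, 192)
w3 = Hw2 = (2116, 1770, 2500)
w4 = Hw3 = (27314, 23080, 32314)
Ratio at component: 32314 / 2500 = 12.9256

λ ≈ 12.9256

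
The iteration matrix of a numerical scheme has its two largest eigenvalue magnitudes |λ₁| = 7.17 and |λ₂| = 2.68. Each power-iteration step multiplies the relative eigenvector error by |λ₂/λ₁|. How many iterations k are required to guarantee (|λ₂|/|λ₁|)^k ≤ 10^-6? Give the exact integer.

|λ₂/λ₁| = 2.68/7.17 = 0.37378
Need k ≥ ln(10^-6) / ln(0.37378) = -13.8155 / -0.9841 ≈ 14.039
Smallest integer k satisfying the bound: 15

15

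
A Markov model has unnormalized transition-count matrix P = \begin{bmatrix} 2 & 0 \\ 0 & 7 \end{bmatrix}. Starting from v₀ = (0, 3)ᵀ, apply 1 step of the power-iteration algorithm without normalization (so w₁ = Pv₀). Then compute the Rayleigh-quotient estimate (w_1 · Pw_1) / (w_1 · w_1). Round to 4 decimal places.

w1 = Pv₀ = (0, 21)
Pw1 = (0, 147)
w1·Pw1 = 0·0 + 21·147 = 3087; w1·w1 = 0·0 + 21·21 = 441
λ ≈ 3087/441 = 7.0000

7.0000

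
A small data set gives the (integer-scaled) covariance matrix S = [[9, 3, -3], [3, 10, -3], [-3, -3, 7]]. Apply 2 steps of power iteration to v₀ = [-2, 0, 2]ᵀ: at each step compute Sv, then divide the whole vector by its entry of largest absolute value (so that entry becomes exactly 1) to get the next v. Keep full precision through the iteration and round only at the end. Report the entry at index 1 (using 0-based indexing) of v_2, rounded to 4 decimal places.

0.8077

Sv0 = (-24.00000, -12.00000, 20.00000); divide by -24.00000 → v1 = (1.00000, 0.50000, -0.83333)
Sv1 = (13.00000, 10.50000, -10.33333); divide by 13.00000 → v2 = (1.00000, 0.80769, -0.79487)
Requested entry of v2: -252/-312 = 0.8077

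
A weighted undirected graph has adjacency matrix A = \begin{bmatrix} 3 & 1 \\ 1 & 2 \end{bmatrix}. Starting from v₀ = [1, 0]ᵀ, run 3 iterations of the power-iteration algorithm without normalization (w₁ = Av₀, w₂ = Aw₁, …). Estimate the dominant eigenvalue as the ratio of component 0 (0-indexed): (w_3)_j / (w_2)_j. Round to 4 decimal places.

3.5000

w1 = Av₀ = (3·1 + 1·0; 1·1 + 2·0) = (3, 1)
w2 = Aw1 = (3·3 + 1·1; 1·3 + 2·1) = (10, 5)
w3 = Aw2 = (35, 20)
Ratio at component: 35 / 10 = 3.5000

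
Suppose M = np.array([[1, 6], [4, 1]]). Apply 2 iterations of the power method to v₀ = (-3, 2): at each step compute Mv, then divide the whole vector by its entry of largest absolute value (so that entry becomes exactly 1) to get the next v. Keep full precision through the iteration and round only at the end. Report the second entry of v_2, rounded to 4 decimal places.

Mv0 = (9.00000, -10.00000); divide by -10.00000 → v1 = (-0.90000, 1.00000)
Mv1 = (5.10000, -2.60000); divide by 5.10000 → v2 = (1.00000, -0.50980)
Requested entry of v2: 26/-51 = -0.5098

-0.5098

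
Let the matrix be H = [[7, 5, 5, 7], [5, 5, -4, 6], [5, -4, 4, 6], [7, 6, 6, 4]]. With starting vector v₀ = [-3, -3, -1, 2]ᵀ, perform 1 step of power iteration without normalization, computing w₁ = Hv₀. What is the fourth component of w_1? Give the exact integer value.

w1 = Hv₀ = (7·(-3) + 5·(-3) + 5·(-1) + 7·2; 5·(-3) + 5·(-3) + (-4)·(-1) + 6·2; 5·(-3) + (-4)·(-3) + 4·(-1) + 6·2; 7·(-3) + 6·(-3) + 6·(-1) + 4·2) = (-27, -14, 5, -37)
The requested component of w1 is -37.

-37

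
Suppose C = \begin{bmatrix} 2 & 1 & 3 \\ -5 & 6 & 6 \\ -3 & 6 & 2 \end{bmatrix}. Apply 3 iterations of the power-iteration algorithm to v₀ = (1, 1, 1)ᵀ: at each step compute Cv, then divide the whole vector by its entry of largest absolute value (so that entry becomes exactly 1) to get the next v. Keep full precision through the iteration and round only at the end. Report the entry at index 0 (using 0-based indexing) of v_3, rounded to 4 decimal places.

0.7413

Cv0 = (6.00000, 7.00000, 5.00000); divide by 7.00000 → v1 = (0.85714, 1.00000, 0.71429)
Cv1 = (4.85714, 6.00000, 4.85714); divide by 6.00000 → v2 = (0.80952, 1.00000, 0.80952)
Cv2 = (5.04762, 6.80952, 5.19048); divide by 6.80952 → v3 = (0.74126, 1.00000, 0.76224)
Requested entry of v3: 212/286 = 0.7413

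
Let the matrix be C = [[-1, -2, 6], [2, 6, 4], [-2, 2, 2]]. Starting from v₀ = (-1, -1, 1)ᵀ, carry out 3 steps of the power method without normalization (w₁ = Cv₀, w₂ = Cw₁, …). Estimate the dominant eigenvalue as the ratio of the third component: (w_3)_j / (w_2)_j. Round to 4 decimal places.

2.8182

w1 = Cv₀ = ((-1)·(-1) + (-2)·(-1) + 6·1; 2·(-1) + 6·(-1) + 4·1; (-2)·(-1) + 2·(-1) + 2·1) = (9, -4, 2)
w2 = Cw1 = ((-1)·9 + (-2)·(-4) + 6·2; 2·9 + 6·(-4) + 4·2; (-2)·9 + 2·(-4) + 2·2) = (11, 2, -22)
w3 = Cw2 = (-147, -54, -62)
Ratio at component: -62 / -22 = 2.8182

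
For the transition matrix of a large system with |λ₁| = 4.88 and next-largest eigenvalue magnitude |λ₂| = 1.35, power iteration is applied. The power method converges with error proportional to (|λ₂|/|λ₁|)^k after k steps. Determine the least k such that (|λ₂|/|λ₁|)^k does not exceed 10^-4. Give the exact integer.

8

|λ₂/λ₁| = 1.35/4.88 = 0.27664
Need k ≥ ln(10^-4) / ln(0.27664) = -9.2103 / -1.2850 ≈ 7.167
Smallest integer k satisfying the bound: 8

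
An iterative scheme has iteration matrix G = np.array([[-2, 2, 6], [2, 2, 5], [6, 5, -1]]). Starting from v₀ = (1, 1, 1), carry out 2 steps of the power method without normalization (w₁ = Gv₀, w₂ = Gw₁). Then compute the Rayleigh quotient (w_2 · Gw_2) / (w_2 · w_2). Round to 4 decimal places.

w1 = Gv₀ = (6, 9, 10)
w2 = Gw1 = (66, 80, 71)
Gw2 = (454, 647, 725)
w2·Gw2 = 66·454 + 80·647 + 71·725 = 133199; w2·w2 = 66·66 + 80·80 + 71·71 = 15797
λ ≈ 133199/15797 = 8.4319

λ ≈ 8.4319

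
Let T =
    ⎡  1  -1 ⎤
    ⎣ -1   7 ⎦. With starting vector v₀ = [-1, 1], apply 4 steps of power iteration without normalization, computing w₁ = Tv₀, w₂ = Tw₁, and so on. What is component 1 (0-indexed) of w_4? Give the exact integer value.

w1 = Tv₀ = (-2, 8)
w2 = Tw1 = (-10, 58)
w3 = Tw2 = (-68, 416)
w4 = Tw3 = (-484, 2980)
The requested component of w4 is 2980.

2980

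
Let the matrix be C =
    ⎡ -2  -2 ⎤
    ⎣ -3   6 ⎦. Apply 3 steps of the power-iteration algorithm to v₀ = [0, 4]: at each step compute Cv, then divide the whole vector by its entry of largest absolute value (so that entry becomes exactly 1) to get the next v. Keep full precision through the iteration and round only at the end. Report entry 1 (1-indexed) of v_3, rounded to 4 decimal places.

Cv0 = (-8.00000, 24.00000); divide by 24.00000 → v1 = (-0.33333, 1.00000)
Cv1 = (-1.33333, 7.00000); divide by 7.00000 → v2 = (-0.19048, 1.00000)
Cv2 = (-1.61905, 6.57143); divide by 6.57143 → v3 = (-0.24638, 1.00000)
Requested entry of v3: -272/1104 = -0.2464

-0.2464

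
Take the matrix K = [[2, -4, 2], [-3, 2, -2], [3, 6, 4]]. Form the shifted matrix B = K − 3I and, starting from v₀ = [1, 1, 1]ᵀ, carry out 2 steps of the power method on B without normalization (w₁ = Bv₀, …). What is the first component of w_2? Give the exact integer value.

47

B = K − 3I has rows (-1, -4, 2); (-3, -1, -2); (3, 6, 1)
w1 = Bv₀ = (-3, -6, 10)
w2 = Bw1 = (47, -5, -35)
Requested component of w2: 47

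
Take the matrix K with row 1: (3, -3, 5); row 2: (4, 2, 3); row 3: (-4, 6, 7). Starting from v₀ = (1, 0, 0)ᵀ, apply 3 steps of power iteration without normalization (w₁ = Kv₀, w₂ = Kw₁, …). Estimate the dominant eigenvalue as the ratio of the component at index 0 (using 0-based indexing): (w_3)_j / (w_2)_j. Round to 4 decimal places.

w1 = Kv₀ = (3·1 + (-3)·0 + 5·0; 4·1 + 2·0 + 3·0; (-4)·1 + 6·0 + 7·0) = (3, 4, -4)
w2 = Kw1 = (3·3 + (-3)·4 + 5·(-4); 4·3 + 2·4 + 3·(-4); (-4)·3 + 6·4 + 7·(-4)) = (-23, 8, -16)
w3 = Kw2 = (-173, -124, 28)
Ratio at component: -173 / -23 = 7.5217

7.5217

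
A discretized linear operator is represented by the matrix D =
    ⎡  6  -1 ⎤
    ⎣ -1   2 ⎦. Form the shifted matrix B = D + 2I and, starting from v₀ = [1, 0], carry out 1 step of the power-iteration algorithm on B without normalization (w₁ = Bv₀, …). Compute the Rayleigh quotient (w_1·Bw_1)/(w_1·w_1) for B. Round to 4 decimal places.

B = D + 2I has rows (8, -1); (-1, 4)
w1 = Bv₀ = (8, -1)
Bw1 = (65, -12)
w1·Bw1 = 532; w1·w1 = 65; μ ≈ 532/65 = 8.1846

8.1846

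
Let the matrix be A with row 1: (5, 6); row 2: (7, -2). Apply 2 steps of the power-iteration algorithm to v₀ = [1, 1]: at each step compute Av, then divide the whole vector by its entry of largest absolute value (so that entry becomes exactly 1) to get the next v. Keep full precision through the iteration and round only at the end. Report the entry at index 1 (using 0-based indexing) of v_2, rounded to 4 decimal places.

0.7882

Av0 = (11.00000, 5.00000); divide by 11.00000 → v1 = (1.00000, 0.45455)
Av1 = (7.72727, 6.09091); divide by 7.72727 → v2 = (1.00000, 0.78824)
Requested entry of v2: 67/85 = 0.7882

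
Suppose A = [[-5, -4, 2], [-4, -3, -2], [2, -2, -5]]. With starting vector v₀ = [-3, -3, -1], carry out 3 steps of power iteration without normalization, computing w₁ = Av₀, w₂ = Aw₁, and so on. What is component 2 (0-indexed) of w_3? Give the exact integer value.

49

w1 = Av₀ = (25, 23, 5)
w2 = Aw1 = (-207, -179, -21)
w3 = Aw2 = (1709, 1407, 49)
The requested component of w3 is 49.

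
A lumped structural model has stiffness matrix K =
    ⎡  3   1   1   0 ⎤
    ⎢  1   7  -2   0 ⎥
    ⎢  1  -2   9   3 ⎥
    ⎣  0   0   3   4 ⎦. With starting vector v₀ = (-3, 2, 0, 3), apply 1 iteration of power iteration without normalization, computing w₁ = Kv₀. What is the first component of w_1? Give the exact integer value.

w1 = Kv₀ = (3·(-3) + 1·2 + 1·0 + 0·3; 1·(-3) + 7·2 + (-2)·0 + 0·3; 1·(-3) + (-2)·2 + 9·0 + 3·3; 0·(-3) + 0·2 + 3·0 + 4·3) = (-7, 11, 2, 12)
The requested component of w1 is -7.

-7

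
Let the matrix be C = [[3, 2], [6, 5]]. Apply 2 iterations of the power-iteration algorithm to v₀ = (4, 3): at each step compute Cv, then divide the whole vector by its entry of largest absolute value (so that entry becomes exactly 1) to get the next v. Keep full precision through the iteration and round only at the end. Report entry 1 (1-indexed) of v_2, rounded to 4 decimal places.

Cv0 = (18.00000, 39.00000); divide by 39.00000 → v1 = (0.46154, 1.00000)
Cv1 = (3.38462, 7.76923); divide by 7.76923 → v2 = (0.43564, 1.00000)
Requested entry of v2: 132/303 = 0.4356

0.4356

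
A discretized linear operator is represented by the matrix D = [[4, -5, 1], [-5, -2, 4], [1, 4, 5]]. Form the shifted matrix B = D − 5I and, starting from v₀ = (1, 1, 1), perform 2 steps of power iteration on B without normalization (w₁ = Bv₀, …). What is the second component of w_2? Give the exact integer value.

B = D − 5I has rows (-1, -5, 1); (-5, -7, 4); (1, 4, 0)
w1 = Bv₀ = (-5, -8, 5)
w2 = Bw1 = (50, 101, -37)
Requested component of w2: 101

101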